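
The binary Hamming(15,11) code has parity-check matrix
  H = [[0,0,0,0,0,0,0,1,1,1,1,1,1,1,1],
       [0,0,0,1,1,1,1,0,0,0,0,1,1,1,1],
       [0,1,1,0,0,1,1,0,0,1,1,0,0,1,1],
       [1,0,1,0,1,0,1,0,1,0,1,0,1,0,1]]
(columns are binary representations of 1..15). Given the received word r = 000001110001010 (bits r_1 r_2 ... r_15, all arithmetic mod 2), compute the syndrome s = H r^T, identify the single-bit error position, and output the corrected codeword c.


s = (1, 0, 1, 1)^T, error position = 11, corrected codeword c = 000001110011010

Compute s = H r^T mod 2 one row at a time:
  s_1 = 1 + 0 + 0 + 0 + 1 + 0 + 1 + 0 = 3 ≡ 1 (mod 2).
  s_2 = 0 + 0 + 1 + 1 + 1 + 0 + 1 + 0 = 4 ≡ 0 (mod 2).
  s_3 = 0 + 0 + 1 + 1 + 0 + 0 + 1 + 0 = 3 ≡ 1 (mod 2).
  s_4 = 0 + 0 + 0 + 1 + 0 + 0 + 0 + 0 = 1 ≡ 1 (mod 2).
s = (1, 0, 1, 1)^T — this equals column 11 of H (binary 1011), so error is at position 11.
Correct: flip bit 11 of r = 000001110001010 to get c = 000001110011010.


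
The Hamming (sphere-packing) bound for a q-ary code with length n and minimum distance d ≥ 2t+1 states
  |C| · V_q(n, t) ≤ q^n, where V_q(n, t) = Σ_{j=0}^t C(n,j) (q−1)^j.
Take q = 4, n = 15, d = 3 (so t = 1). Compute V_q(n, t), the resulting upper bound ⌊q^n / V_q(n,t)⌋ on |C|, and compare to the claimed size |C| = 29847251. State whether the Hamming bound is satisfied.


V_q(n, t) = 46, q^n = 1073741824, Hamming bound = 23342213, |C| = 29847251 > bound (violated).

Step 1: Compute V_q(n, t) = Σ_{j=0}^1 C(n, j) (q−1)^j.
  j = 0: C(15,0)·(3)^0 = 1·1 = 1.
  j = 1: C(15,1)·(3)^1 = 15·3 = 45.
  V_q(n, t) = 1 + 45 = 46.
Step 2: q^n = 4^15 = 1073741824.
Step 3: Hamming bound ⌊q^n / V_q(n,t)⌋ = ⌊1073741824/46⌋ = 23342213.
Step 4: Compare |C| = 29847251 to 23342213: violated.
The claimed |C| lies above the Hamming bound, so no 4-ary code of length 15 with d ≥ 3 can have 29847251 codewords.


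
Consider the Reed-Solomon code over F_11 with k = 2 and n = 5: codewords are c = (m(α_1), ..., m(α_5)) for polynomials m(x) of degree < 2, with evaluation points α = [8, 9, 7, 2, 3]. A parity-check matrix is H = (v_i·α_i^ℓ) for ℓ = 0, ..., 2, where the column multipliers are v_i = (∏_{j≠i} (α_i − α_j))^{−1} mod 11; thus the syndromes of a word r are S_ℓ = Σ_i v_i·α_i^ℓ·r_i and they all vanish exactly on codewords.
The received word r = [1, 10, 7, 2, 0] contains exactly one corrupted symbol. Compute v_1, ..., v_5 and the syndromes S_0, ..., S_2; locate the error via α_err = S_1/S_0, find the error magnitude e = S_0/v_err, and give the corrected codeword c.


S = (10, 4, 6), error at position 3, error magnitude e = 4, c = [1, 10, 3, 2, 0].

Step 1: column multipliers v_i = (∏_{j≠i}(α_i − α_j))^{−1} mod 11.
  i = 1 (α = 8): (8−9)(8−7)(8−2)(8−3) = (−1)·1·6·5 = −30 ≡ 3, so v_1 = 3^{−1} = 4 (mod 11).
  i = 2 (α = 9): (9−8)(9−7)(9−2)(9−3) = 1·2·7·6 = 84 ≡ 7, so v_2 = 7^{−1} = 8 (mod 11).
  i = 3 (α = 7): (7−8)(7−9)(7−2)(7−3) = (−1)·(−2)·5·4 = 40 ≡ 7, so v_3 = 7^{−1} = 8 (mod 11).
  i = 4 (α = 2): (2−8)(2−9)(2−7)(2−3) = (−6)·(−7)·(−5)·(−1) = 210 ≡ 1, so v_4 = 1^{−1} = 1 (mod 11).
  i = 5 (α = 3): (3−8)(3−9)(3−7)(3−2) = (−5)·(−6)·(−4)·1 = −120 ≡ 1, so v_5 = 1^{−1} = 1 (mod 11).
  v = [4, 8, 8, 1, 1].
Step 2: syndromes of r = [1, 10, 7, 2, 0] (all sums mod 11).
  S_0 = Σ v_i r_i = 4·1 + 8·10 + 8·7 + 1·2 + 1·0 = 142 ≡ 10.
  S_1 = Σ v_i α_i r_i = 4·8·1 + 8·9·10 + 8·7·7 + 1·2·2 + 1·3·0 = 1148 ≡ 4.
  α_i^2 mod 11 = [9, 4, 5, 4, 9].
  S_2 = Σ v_i α_i^2 r_i = 4·9·1 + 8·4·10 + 8·5·7 + 1·4·2 + 1·9·0 = 644 ≡ 6.
  S = (10, 4, 6) ≠ 0, so r is not a codeword (an error is present).
Step 3: locate the error. For a single error e at position i, S_ℓ = v_i·e·α_i^ℓ, so α_err = S_1/S_0.
  S_0^{−1} = 10^{−1} = 10 (mod 11), so α_err = 4·10 = 40 ≡ 7 = α_3. Error position i = 3.
  Consistency check: S_2/S_1 = 6·3 = 18 ≡ 7 = α_err ✓ (single-error assumption holds).
Step 4: error magnitude e = S_0/v_3 = S_0·∏_{j≠3}(α_3 − α_j) = 10·7 = 70 ≡ 4 (mod 11).
Step 5: correct position 3: c_3 = r_3 − e = 7 − 4 ≡ 3 (mod 11). Hence c = [1, 10, 3, 2, 0].
  Check: interpolating c through the α_i gives m(x) = 6 + 9·x (degree < 2) with m(α_i) = c_i for every i, so c is indeed a codeword.


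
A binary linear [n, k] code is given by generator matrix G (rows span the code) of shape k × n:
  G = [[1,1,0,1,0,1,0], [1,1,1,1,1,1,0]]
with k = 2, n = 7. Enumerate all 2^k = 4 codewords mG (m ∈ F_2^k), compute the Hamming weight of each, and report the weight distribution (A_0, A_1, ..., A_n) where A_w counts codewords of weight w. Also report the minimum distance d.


Weight distribution: A_0 = 1, A_2 = 1, A_4 = 1, A_6 = 1. Minimum distance d = 2.

Enumerate all 2^2 = 4 messages m ∈ F_2^2.
For each, compute codeword c = mG in F_2^7, then tally its weight.
  m = 00 → c = 0000000, weight = 0.
  m = 10 → c = 1101010, weight = 4.
  m = 01 → c = 1111110, weight = 6.
  m = 11 → c = 0010100, weight = 2.
Tally weights:
  weight 0: 1 codewords.
  weight 2: 1 codewords.
  weight 4: 1 codewords.
  weight 6: 1 codewords.
Minimum distance d = smallest w > 0 with A_w > 0 = 2.
Sanity: Σ A_w = 4 = 2^2 = 4 ✓.


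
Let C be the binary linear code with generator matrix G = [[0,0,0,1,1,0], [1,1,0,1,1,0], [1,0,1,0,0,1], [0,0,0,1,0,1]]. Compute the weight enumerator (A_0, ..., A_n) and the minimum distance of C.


Weight distribution: A_0 = 1, A_2 = 4, A_3 = 6, A_4 = 3, A_5 = 2. Minimum distance d = 2.

Enumerate all 2^4 = 16 messages m ∈ F_2^4.
For each, compute codeword c = mG in F_2^6, then tally its weight.
  m = 0000 → c = 000000, weight = 0.
  m = 1000 → c = 000110, weight = 2.
  m = 0100 → c = 110110, weight = 4.
  m = 1100 → c = 110000, weight = 2.
  m = 0010 → c = 101001, weight = 3.
  m = 1010 → c = 101111, weight = 5.
  m = 0110 → c = 011111, weight = 5.
  m = 1110 → c = 011001, weight = 3.
  m = 0001 → c = 000101, weight = 2.
  m = 1001 → c = 000011, weight = 2.
  m = 0101 → c = 110011, weight = 4.
  m = 1101 → c = 110101, weight = 4.
  m = 0011 → c = 101100, weight = 3.
  m = 1011 → c = 101010, weight = 3.
  m = 0111 → c = 011010, weight = 3.
  m = 1111 → c = 011100, weight = 3.
Tally weights:
  weight 0: 1 codewords.
  weight 2: 4 codewords.
  weight 3: 6 codewords.
  weight 4: 3 codewords.
  weight 5: 2 codewords.
Minimum distance d = smallest w > 0 with A_w > 0 = 2.
Sanity: Σ A_w = 16 = 2^4 = 16 ✓.


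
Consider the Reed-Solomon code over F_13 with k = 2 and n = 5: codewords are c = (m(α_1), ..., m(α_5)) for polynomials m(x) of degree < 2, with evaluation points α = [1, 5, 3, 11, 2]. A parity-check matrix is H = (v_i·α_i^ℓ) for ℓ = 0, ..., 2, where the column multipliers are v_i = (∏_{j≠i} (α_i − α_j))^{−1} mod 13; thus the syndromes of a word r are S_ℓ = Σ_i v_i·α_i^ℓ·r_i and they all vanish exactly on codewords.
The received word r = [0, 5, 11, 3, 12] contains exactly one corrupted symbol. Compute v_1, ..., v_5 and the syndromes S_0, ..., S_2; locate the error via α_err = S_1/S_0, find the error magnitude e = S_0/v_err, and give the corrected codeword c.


S = (4, 7, 9), error at position 2, error magnitude e = 9, c = [0, 9, 11, 3, 12].

Step 1: column multipliers v_i = (∏_{j≠i}(α_i − α_j))^{−1} mod 13.
  i = 1 (α = 1): (1−5)(1−3)(1−11)(1−2) = (−4)·(−2)·(−10)·(−1) = 80 ≡ 2, so v_1 = 2^{−1} = 7 (mod 13).
  i = 2 (α = 5): (5−1)(5−3)(5−11)(5−2) = 4·2·(−6)·3 = −144 ≡ 12, so v_2 = 12^{−1} = 12 (mod 13).
  i = 3 (α = 3): (3−1)(3−5)(3−11)(3−2) = 2·(−2)·(−8)·1 = 32 ≡ 6, so v_3 = 6^{−1} = 11 (mod 13).
  i = 4 (α = 11): (11−1)(11−5)(11−3)(11−2) = 10·6·8·9 = 4320 ≡ 4, so v_4 = 4^{−1} = 10 (mod 13).
  i = 5 (α = 2): (2−1)(2−5)(2−3)(2−11) = 1·(−3)·(−1)·(−9) = −27 ≡ 12, so v_5 = 12^{−1} = 12 (mod 13).
  v = [7, 12, 11, 10, 12].
Step 2: syndromes of r = [0, 5, 11, 3, 12] (all sums mod 13).
  S_0 = Σ v_i r_i = 7·0 + 12·5 + 11·11 + 10·3 + 12·12 = 355 ≡ 4.
  S_1 = Σ v_i α_i r_i = 7·1·0 + 12·5·5 + 11·3·11 + 10·11·3 + 12·2·12 = 1281 ≡ 7.
  α_i^2 mod 13 = [1, 12, 9, 4, 4].
  S_2 = Σ v_i α_i^2 r_i = 7·1·0 + 12·12·5 + 11·9·11 + 10·4·3 + 12·4·12 = 2505 ≡ 9.
  S = (4, 7, 9) ≠ 0, so r is not a codeword (an error is present).
Step 3: locate the error. For a single error e at position i, S_ℓ = v_i·e·α_i^ℓ, so α_err = S_1/S_0.
  S_0^{−1} = 4^{−1} = 10 (mod 13), so α_err = 7·10 = 70 ≡ 5 = α_2. Error position i = 2.
  Consistency check: S_2/S_1 = 9·2 = 18 ≡ 5 = α_err ✓ (single-error assumption holds).
Step 4: error magnitude e = S_0/v_2 = S_0·∏_{j≠2}(α_2 − α_j) = 4·12 = 48 ≡ 9 (mod 13).
Step 5: correct position 2: c_2 = r_2 − e = 5 − 9 ≡ 9 (mod 13). Hence c = [0, 9, 11, 3, 12].
  Check: interpolating c through the α_i gives m(x) = 1 + 12·x (degree < 2) with m(α_i) = c_i for every i, so c is indeed a codeword.


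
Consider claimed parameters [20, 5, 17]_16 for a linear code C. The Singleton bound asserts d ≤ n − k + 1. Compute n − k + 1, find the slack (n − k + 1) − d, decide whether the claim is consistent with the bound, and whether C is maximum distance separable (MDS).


Singleton RHS = n − k + 1 = 16, slack = -1, bound violated (no such code; not MDS).

Singleton bound: d ≤ n − k + 1.
Here n = 20, k = 5, so n − k + 1 = 16.
Given d = 17, check d ≤ 16: NO.
Slack = (n − k + 1) − d = -1.
The slack is negative: d = 17 exceeds n − k + 1 = 16 by 1, so the Singleton bound is violated and no linear [20, 5, 17]_16 code can exist. In particular it is not MDS (MDS requires d = n − k + 1 exactly).
Description: the claimed parameters are [20, 5, 17]_16; such a code would be impossible (violates the Singleton bound).


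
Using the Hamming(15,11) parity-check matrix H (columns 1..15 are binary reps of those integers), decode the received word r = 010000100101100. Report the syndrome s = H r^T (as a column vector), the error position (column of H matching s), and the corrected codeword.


s = (1, 1, 1, 0)^T, error position = 14, corrected codeword c = 010000100101110

Compute s = H r^T mod 2 one row at a time:
  s_1 = 0 + 0 + 1 + 0 + 1 + 1 + 0 + 0 = 3 ≡ 1 (mod 2).
  s_2 = 0 + 0 + 0 + 1 + 1 + 1 + 0 + 0 = 3 ≡ 1 (mod 2).
  s_3 = 1 + 0 + 0 + 1 + 1 + 0 + 0 + 0 = 3 ≡ 1 (mod 2).
  s_4 = 0 + 0 + 0 + 1 + 0 + 0 + 1 + 0 = 2 ≡ 0 (mod 2).
s = (1, 1, 1, 0)^T — this equals column 14 of H (binary 1110), so error is at position 14.
Correct: flip bit 14 of r = 010000100101100 to get c = 010000100101110.


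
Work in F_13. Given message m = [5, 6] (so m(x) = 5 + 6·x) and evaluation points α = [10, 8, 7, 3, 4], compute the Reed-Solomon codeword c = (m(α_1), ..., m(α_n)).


c = [0, 1, 8, 10, 3]

Message polynomial: m(x) = 5 + 6·x (mod 13).
For each evaluation point α_i, compute m(α_i) mod 13:
  α_1 = 10: Horner steps 6 → 0, so m(10) = 0.
  α_2 = 8: Horner steps 6 → 1, so m(8) = 1.
  α_3 = 7: Horner steps 6 → 8, so m(7) = 8.
  α_4 = 3: Horner steps 6 → 10, so m(3) = 10.
  α_5 = 4: Horner steps 6 → 3, so m(4) = 3.
Codeword c = [0, 1, 8, 10, 3] ∈ F_13^5.


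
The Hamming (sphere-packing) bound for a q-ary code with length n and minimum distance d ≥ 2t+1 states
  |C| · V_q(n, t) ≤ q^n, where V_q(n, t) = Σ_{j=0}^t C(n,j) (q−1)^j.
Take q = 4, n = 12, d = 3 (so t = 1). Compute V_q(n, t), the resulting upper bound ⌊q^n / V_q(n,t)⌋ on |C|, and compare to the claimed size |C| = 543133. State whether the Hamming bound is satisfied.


V_q(n, t) = 37, q^n = 16777216, Hamming bound = 453438, |C| = 543133 > bound (violated).

Step 1: Compute V_q(n, t) = Σ_{j=0}^1 C(n, j) (q−1)^j.
  j = 0: C(12,0)·(3)^0 = 1·1 = 1.
  j = 1: C(12,1)·(3)^1 = 12·3 = 36.
  V_q(n, t) = 1 + 36 = 37.
Step 2: q^n = 4^12 = 16777216.
Step 3: Hamming bound ⌊q^n / V_q(n,t)⌋ = ⌊16777216/37⌋ = 453438.
Step 4: Compare |C| = 543133 to 453438: violated.
The claimed |C| lies above the Hamming bound, so no 4-ary code of length 12 with d ≥ 3 can have 543133 codewords.


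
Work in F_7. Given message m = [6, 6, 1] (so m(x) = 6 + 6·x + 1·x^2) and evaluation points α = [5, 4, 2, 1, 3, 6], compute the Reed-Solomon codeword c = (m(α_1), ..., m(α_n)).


c = [5, 4, 1, 6, 5, 1]

Message polynomial: m(x) = 6 + 6·x + 1·x^2 (mod 7).
For each evaluation point α_i, compute m(α_i) mod 7:
  α_1 = 5: Horner steps 1 → 4 → 5, so m(5) = 5.
  α_2 = 4: Horner steps 1 → 3 → 4, so m(4) = 4.
  α_3 = 2: Horner steps 1 → 1 → 1, so m(2) = 1.
  α_4 = 1: Horner steps 1 → 0 → 6, so m(1) = 6.
  α_5 = 3: Horner steps 1 → 2 → 5, so m(3) = 5.
  α_6 = 6: Horner steps 1 → 5 → 1, so m(6) = 1.
Codeword c = [5, 4, 1, 6, 5, 1] ∈ F_7^6.


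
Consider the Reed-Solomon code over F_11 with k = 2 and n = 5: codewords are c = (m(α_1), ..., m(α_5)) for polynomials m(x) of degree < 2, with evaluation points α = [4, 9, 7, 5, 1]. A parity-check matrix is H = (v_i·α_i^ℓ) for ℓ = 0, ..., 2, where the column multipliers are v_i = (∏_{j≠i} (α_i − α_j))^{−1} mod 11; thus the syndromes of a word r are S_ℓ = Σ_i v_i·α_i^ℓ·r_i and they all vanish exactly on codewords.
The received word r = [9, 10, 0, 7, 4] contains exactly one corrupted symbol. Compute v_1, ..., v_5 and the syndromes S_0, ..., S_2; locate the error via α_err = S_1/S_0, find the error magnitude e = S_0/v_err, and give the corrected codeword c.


S = (6, 9, 8), error at position 3, error magnitude e = 8, c = [9, 10, 3, 7, 4].

Step 1: column multipliers v_i = (∏_{j≠i}(α_i − α_j))^{−1} mod 11.
  i = 1 (α = 4): (4−9)(4−7)(4−5)(4−1) = (−5)·(−3)·(−1)·3 = −45 ≡ 10, so v_1 = 10^{−1} = 10 (mod 11).
  i = 2 (α = 9): (9−4)(9−7)(9−5)(9−1) = 5·2·4·8 = 320 ≡ 1, so v_2 = 1^{−1} = 1 (mod 11).
  i = 3 (α = 7): (7−4)(7−9)(7−5)(7−1) = 3·(−2)·2·6 = −72 ≡ 5, so v_3 = 5^{−1} = 9 (mod 11).
  i = 4 (α = 5): (5−4)(5−9)(5−7)(5−1) = 1·(−4)·(−2)·4 = 32 ≡ 10, so v_4 = 10^{−1} = 10 (mod 11).
  i = 5 (α = 1): (1−4)(1−9)(1−7)(1−5) = (−3)·(−8)·(−6)·(−4) = 576 ≡ 4, so v_5 = 4^{−1} = 3 (mod 11).
  v = [10, 1, 9, 10, 3].
Step 2: syndromes of r = [9, 10, 0, 7, 4] (all sums mod 11).
  S_0 = Σ v_i r_i = 10·9 + 1·10 + 9·0 + 10·7 + 3·4 = 182 ≡ 6.
  S_1 = Σ v_i α_i r_i = 10·4·9 + 1·9·10 + 9·7·0 + 10·5·7 + 3·1·4 = 812 ≡ 9.
  α_i^2 mod 11 = [5, 4, 5, 3, 1].
  S_2 = Σ v_i α_i^2 r_i = 10·5·9 + 1·4·10 + 9·5·0 + 10·3·7 + 3·1·4 = 712 ≡ 8.
  S = (6, 9, 8) ≠ 0, so r is not a codeword (an error is present).
Step 3: locate the error. For a single error e at position i, S_ℓ = v_i·e·α_i^ℓ, so α_err = S_1/S_0.
  S_0^{−1} = 6^{−1} = 2 (mod 11), so α_err = 9·2 = 18 ≡ 7 = α_3. Error position i = 3.
  Consistency check: S_2/S_1 = 8·5 = 40 ≡ 7 = α_err ✓ (single-error assumption holds).
Step 4: error magnitude e = S_0/v_3 = S_0·∏_{j≠3}(α_3 − α_j) = 6·5 = 30 ≡ 8 (mod 11).
Step 5: correct position 3: c_3 = r_3 − e = 0 − 8 ≡ 3 (mod 11). Hence c = [9, 10, 3, 7, 4].
  Check: interpolating c through the α_i gives m(x) = 6 + 9·x (degree < 2) with m(α_i) = c_i for every i, so c is indeed a codeword.


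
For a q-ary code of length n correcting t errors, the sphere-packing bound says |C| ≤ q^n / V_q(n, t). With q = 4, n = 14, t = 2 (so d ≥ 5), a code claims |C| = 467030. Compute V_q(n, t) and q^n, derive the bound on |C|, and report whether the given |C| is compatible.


V_q(n, t) = 862, q^n = 268435456, Hamming bound = 311410, |C| = 467030 > bound (violated).

Step 1: Compute V_q(n, t) = Σ_{j=0}^2 C(n, j) (q−1)^j.
  j = 0: C(14,0)·(3)^0 = 1·1 = 1.
  j = 1: C(14,1)·(3)^1 = 14·3 = 42.
  j = 2: C(14,2)·(3)^2 = 91·9 = 819.
  V_q(n, t) = 1 + 42 + 819 = 862.
Step 2: q^n = 4^14 = 268435456.
Step 3: Hamming bound ⌊q^n / V_q(n,t)⌋ = ⌊268435456/862⌋ = 311410.
Step 4: Compare |C| = 467030 to 311410: violated.
The claimed |C| lies above the Hamming bound, so no 4-ary code of length 14 with d ≥ 5 can have 467030 codewords.


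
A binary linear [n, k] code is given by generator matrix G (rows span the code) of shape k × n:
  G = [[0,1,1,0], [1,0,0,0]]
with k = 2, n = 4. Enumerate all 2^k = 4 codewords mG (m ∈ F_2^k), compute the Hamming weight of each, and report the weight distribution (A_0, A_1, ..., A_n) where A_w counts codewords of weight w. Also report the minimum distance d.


Weight distribution: A_0 = 1, A_1 = 1, A_2 = 1, A_3 = 1. Minimum distance d = 1.

Enumerate all 2^2 = 4 messages m ∈ F_2^2.
For each, compute codeword c = mG in F_2^4, then tally its weight.
  m = 00 → c = 0000, weight = 0.
  m = 10 → c = 0110, weight = 2.
  m = 01 → c = 1000, weight = 1.
  m = 11 → c = 1110, weight = 3.
Tally weights:
  weight 0: 1 codewords.
  weight 1: 1 codewords.
  weight 2: 1 codewords.
  weight 3: 1 codewords.
Minimum distance d = smallest w > 0 with A_w > 0 = 1.
Sanity: Σ A_w = 4 = 2^2 = 4 ✓.


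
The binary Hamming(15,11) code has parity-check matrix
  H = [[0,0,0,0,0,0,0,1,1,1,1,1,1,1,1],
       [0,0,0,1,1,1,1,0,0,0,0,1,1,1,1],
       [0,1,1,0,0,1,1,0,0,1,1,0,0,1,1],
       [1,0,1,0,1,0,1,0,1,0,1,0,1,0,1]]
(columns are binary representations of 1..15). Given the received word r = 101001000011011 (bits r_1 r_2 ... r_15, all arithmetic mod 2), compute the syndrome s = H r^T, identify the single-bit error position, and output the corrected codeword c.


s = (0, 0, 1, 0)^T, error position = 2, corrected codeword c = 111001000011011

Compute s = H r^T mod 2 one row at a time:
  s_1 = 0 + 0 + 0 + 1 + 1 + 0 + 1 + 1 = 4 ≡ 0 (mod 2).
  s_2 = 0 + 0 + 1 + 0 + 1 + 0 + 1 + 1 = 4 ≡ 0 (mod 2).
  s_3 = 0 + 1 + 1 + 0 + 0 + 1 + 1 + 1 = 5 ≡ 1 (mod 2).
  s_4 = 1 + 1 + 0 + 0 + 0 + 1 + 0 + 1 = 4 ≡ 0 (mod 2).
s = (0, 0, 1, 0)^T — this equals column 2 of H (binary 0010), so error is at position 2.
Correct: flip bit 2 of r = 101001000011011 to get c = 111001000011011.


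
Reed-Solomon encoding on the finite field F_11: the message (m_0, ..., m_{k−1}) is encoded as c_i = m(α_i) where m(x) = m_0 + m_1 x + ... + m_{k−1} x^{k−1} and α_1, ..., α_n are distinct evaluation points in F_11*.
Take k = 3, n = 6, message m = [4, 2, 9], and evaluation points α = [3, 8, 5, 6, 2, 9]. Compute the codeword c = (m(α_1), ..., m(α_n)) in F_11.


c = [3, 2, 8, 10, 0, 3]

Message polynomial: m(x) = 4 + 2·x + 9·x^2 (mod 11).
For each evaluation point α_i, compute m(α_i) mod 11:
  α_1 = 3: Horner steps 9 → 7 → 3, so m(3) = 3.
  α_2 = 8: Horner steps 9 → 8 → 2, so m(8) = 2.
  α_3 = 5: Horner steps 9 → 3 → 8, so m(5) = 8.
  α_4 = 6: Horner steps 9 → 1 → 10, so m(6) = 10.
  α_5 = 2: Horner steps 9 → 9 → 0, so m(2) = 0.
  α_6 = 9: Horner steps 9 → 6 → 3, so m(9) = 3.
Codeword c = [3, 2, 8, 10, 0, 3] ∈ F_11^6.


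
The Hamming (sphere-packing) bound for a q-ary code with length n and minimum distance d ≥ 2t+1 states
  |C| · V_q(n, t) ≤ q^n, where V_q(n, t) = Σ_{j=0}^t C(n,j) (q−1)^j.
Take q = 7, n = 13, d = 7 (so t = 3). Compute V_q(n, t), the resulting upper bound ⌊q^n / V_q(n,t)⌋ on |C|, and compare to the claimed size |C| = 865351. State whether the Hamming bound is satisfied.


V_q(n, t) = 64663, q^n = 96889010407, Hamming bound = 1498368, |C| = 865351 ≤ bound (satisfied).

Step 1: Compute V_q(n, t) = Σ_{j=0}^3 C(n, j) (q−1)^j.
  j = 0: C(13,0)·(6)^0 = 1·1 = 1.
  j = 1: C(13,1)·(6)^1 = 13·6 = 78.
  j = 2: C(13,2)·(6)^2 = 78·36 = 2808.
  j = 3: C(13,3)·(6)^3 = 286·216 = 61776.
  V_q(n, t) = 1 + 78 + 2808 + 61776 = 64663.
Step 2: q^n = 7^13 = 96889010407.
Step 3: Hamming bound ⌊q^n / V_q(n,t)⌋ = ⌊96889010407/64663⌋ = 1498368.
Step 4: Compare |C| = 865351 to 1498368: satisfied.
The claimed |C| lies below the Hamming bound.


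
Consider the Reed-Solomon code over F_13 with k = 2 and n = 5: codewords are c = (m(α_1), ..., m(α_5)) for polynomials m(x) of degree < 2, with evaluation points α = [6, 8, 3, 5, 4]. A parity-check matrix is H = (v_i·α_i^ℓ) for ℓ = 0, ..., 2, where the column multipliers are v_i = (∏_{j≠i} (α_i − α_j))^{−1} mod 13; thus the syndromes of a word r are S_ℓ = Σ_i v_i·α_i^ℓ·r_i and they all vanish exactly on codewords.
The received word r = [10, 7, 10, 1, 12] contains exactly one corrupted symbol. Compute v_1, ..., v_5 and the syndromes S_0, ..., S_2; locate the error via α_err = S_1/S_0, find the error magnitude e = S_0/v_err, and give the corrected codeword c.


S = (7, 3, 5), error at position 1, error magnitude e = 7, c = [3, 7, 10, 1, 12].

Step 1: column multipliers v_i = (∏_{j≠i}(α_i − α_j))^{−1} mod 13.
  i = 1 (α = 6): (6−8)(6−3)(6−5)(6−4) = (−2)·3·1·2 = −12 ≡ 1, so v_1 = 1^{−1} = 1 (mod 13).
  i = 2 (α = 8): (8−6)(8−3)(8−5)(8−4) = 2·5·3·4 = 120 ≡ 3, so v_2 = 3^{−1} = 9 (mod 13).
  i = 3 (α = 3): (3−6)(3−8)(3−5)(3−4) = (−3)·(−5)·(−2)·(−1) = 30 ≡ 4, so v_3 = 4^{−1} = 10 (mod 13).
  i = 4 (α = 5): (5−6)(5−8)(5−3)(5−4) = (−1)·(−3)·2·1 = 6 ≡ 6, so v_4 = 6^{−1} = 11 (mod 13).
  i = 5 (α = 4): (4−6)(4−8)(4−3)(4−5) = (−2)·(−4)·1·(−1) = −8 ≡ 5, so v_5 = 5^{−1} = 8 (mod 13).
  v = [1, 9, 10, 11, 8].
Step 2: syndromes of r = [10, 7, 10, 1, 12] (all sums mod 13).
  S_0 = Σ v_i r_i = 1·10 + 9·7 + 10·10 + 11·1 + 8·12 = 280 ≡ 7.
  S_1 = Σ v_i α_i r_i = 1·6·10 + 9·8·7 + 10·3·10 + 11·5·1 + 8·4·12 = 1303 ≡ 3.
  α_i^2 mod 13 = [10, 12, 9, 12, 3].
  S_2 = Σ v_i α_i^2 r_i = 1·10·10 + 9·12·7 + 10·9·10 + 11·12·1 + 8·3·12 = 2176 ≡ 5.
  S = (7, 3, 5) ≠ 0, so r is not a codeword (an error is present).
Step 3: locate the error. For a single error e at position i, S_ℓ = v_i·e·α_i^ℓ, so α_err = S_1/S_0.
  S_0^{−1} = 7^{−1} = 2 (mod 13), so α_err = 3·2 = 6 ≡ 6 = α_1. Error position i = 1.
  Consistency check: S_2/S_1 = 5·9 = 45 ≡ 6 = α_err ✓ (single-error assumption holds).
Step 4: error magnitude e = S_0/v_1 = S_0·∏_{j≠1}(α_1 − α_j) = 7·1 = 7 ≡ 7 (mod 13).
Step 5: correct position 1: c_1 = r_1 − e = 10 − 7 ≡ 3 (mod 13). Hence c = [3, 7, 10, 1, 12].
  Check: interpolating c through the α_i gives m(x) = 4 + 2·x (degree < 2) with m(α_i) = c_i for every i, so c is indeed a codeword.


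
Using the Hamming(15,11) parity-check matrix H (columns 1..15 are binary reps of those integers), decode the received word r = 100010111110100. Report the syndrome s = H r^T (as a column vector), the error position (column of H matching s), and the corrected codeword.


s = (1, 1, 1, 0)^T, error position = 14, corrected codeword c = 100010111110110

Compute s = H r^T mod 2 one row at a time:
  s_1 = 1 + 1 + 1 + 1 + 0 + 1 + 0 + 0 = 5 ≡ 1 (mod 2).
  s_2 = 0 + 1 + 0 + 1 + 0 + 1 + 0 + 0 = 3 ≡ 1 (mod 2).
  s_3 = 0 + 0 + 0 + 1 + 1 + 1 + 0 + 0 = 3 ≡ 1 (mod 2).
  s_4 = 1 + 0 + 1 + 1 + 1 + 1 + 1 + 0 = 6 ≡ 0 (mod 2).
s = (1, 1, 1, 0)^T — this equals column 14 of H (binary 1110), so error is at position 14.
Correct: flip bit 14 of r = 100010111110100 to get c = 100010111110110.


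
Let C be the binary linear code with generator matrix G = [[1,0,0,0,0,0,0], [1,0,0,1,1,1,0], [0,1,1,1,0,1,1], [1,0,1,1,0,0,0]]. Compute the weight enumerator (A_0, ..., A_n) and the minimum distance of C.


Weight distribution: A_0 = 1, A_1 = 1, A_2 = 1, A_3 = 4, A_4 = 5, A_5 = 3, A_6 = 1. Minimum distance d = 1.

Enumerate all 2^4 = 16 messages m ∈ F_2^4.
For each, compute codeword c = mG in F_2^7, then tally its weight.
  m = 0000 → c = 0000000, weight = 0.
  m = 1000 → c = 1000000, weight = 1.
  m = 0100 → c = 1001110, weight = 4.
  m = 1100 → c = 0001110, weight = 3.
  m = 0010 → c = 0111011, weight = 5.
  m = 1010 → c = 1111011, weight = 6.
  m = 0110 → c = 1110101, weight = 5.
  m = 1110 → c = 0110101, weight = 4.
  m = 0001 → c = 1011000, weight = 3.
  m = 1001 → c = 0011000, weight = 2.
  m = 0101 → c = 0010110, weight = 3.
  m = 1101 → c = 1010110, weight = 4.
  m = 0011 → c = 1100011, weight = 4.
  m = 1011 → c = 0100011, weight = 3.
  m = 0111 → c = 0101101, weight = 4.
  m = 1111 → c = 1101101, weight = 5.
Tally weights:
  weight 0: 1 codewords.
  weight 1: 1 codewords.
  weight 2: 1 codewords.
  weight 3: 4 codewords.
  weight 4: 5 codewords.
  weight 5: 3 codewords.
  weight 6: 1 codewords.
Minimum distance d = smallest w > 0 with A_w > 0 = 1.
Sanity: Σ A_w = 16 = 2^4 = 16 ✓.


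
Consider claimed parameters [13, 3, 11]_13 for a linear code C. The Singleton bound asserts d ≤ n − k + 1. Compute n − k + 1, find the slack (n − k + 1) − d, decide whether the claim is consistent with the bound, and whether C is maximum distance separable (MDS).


Singleton RHS = n − k + 1 = 11, slack = 0, bound satisfied, MDS.

Singleton bound: d ≤ n − k + 1.
Here n = 13, k = 3, so n − k + 1 = 11.
Given d = 11, check d ≤ 11: YES.
Slack = (n − k + 1) − d = 0.
The code is MDS (slack = 0).
Description: the claimed parameters are [13, 3, 11]_13; such a code would be MDS (meets Singleton bound).


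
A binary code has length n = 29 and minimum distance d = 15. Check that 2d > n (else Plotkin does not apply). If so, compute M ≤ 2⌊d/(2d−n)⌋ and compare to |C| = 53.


Plotkin bound M ≤ 30; given |C| = 53 > bound (violated).

Check applicability: 2d = 30, n = 29.
2d − n = 1 > 0, so Plotkin applies.
Compute d/(2d−n) = 15/1 ≈ 15.0000.
⌊d/(2d−n)⌋ = 15.
Plotkin bound: M ≤ 2·15 = 30.
Given |C| = 53, check: VIOLATED.
This |C| is above the Plotkin bound, so no binary code with n = 29, d = 15 and 53 codewords exists.


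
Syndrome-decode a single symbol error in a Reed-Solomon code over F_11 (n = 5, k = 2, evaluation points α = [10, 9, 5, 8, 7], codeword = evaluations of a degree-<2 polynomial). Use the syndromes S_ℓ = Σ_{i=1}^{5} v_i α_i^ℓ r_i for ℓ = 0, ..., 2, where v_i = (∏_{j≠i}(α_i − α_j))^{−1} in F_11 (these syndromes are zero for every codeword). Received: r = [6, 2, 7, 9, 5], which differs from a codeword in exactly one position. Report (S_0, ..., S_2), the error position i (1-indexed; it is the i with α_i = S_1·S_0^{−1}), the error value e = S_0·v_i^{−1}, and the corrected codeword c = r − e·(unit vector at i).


S = (1, 5, 3), error at position 3, error magnitude e = 10, c = [6, 2, 8, 9, 5].

Step 1: column multipliers v_i = (∏_{j≠i}(α_i − α_j))^{−1} mod 11.
  i = 1 (α = 10): (10−9)(10−5)(10−8)(10−7) = 1·5·2·3 = 30 ≡ 8, so v_1 = 8^{−1} = 7 (mod 11).
  i = 2 (α = 9): (9−10)(9−5)(9−8)(9−7) = (−1)·4·1·2 = −8 ≡ 3, so v_2 = 3^{−1} = 4 (mod 11).
  i = 3 (α = 5): (5−10)(5−9)(5−8)(5−7) = (−5)·(−4)·(−3)·(−2) = 120 ≡ 10, so v_3 = 10^{−1} = 10 (mod 11).
  i = 4 (α = 8): (8−10)(8−9)(8−5)(8−7) = (−2)·(−1)·3·1 = 6 ≡ 6, so v_4 = 6^{−1} = 2 (mod 11).
  i = 5 (α = 7): (7−10)(7−9)(7−5)(7−8) = (−3)·(−2)·2·(−1) = −12 ≡ 10, so v_5 = 10^{−1} = 10 (mod 11).
  v = [7, 4, 10, 2, 10].
Step 2: syndromes of r = [6, 2, 7, 9, 5] (all sums mod 11).
  S_0 = Σ v_i r_i = 7·6 + 4·2 + 10·7 + 2·9 + 10·5 = 188 ≡ 1.
  S_1 = Σ v_i α_i r_i = 7·10·6 + 4·9·2 + 10·5·7 + 2·8·9 + 10·7·5 = 1336 ≡ 5.
  α_i^2 mod 11 = [1, 4, 3, 9, 5].
  S_2 = Σ v_i α_i^2 r_i = 7·1·6 + 4·4·2 + 10·3·7 + 2·9·9 + 10·5·5 = 696 ≡ 3.
  S = (1, 5, 3) ≠ 0, so r is not a codeword (an error is present).
Step 3: locate the error. For a single error e at position i, S_ℓ = v_i·e·α_i^ℓ, so α_err = S_1/S_0.
  S_0^{−1} = 1^{−1} = 1 (mod 11), so α_err = 5·1 = 5 ≡ 5 = α_3. Error position i = 3.
  Consistency check: S_2/S_1 = 3·9 = 27 ≡ 5 = α_err ✓ (single-error assumption holds).
Step 4: error magnitude e = S_0/v_3 = S_0·∏_{j≠3}(α_3 − α_j) = 1·10 = 10 ≡ 10 (mod 11).
Step 5: correct position 3: c_3 = r_3 − e = 7 − 10 ≡ 8 (mod 11). Hence c = [6, 2, 8, 9, 5].
  Check: interpolating c through the α_i gives m(x) = 10 + 4·x (degree < 2) with m(α_i) = c_i for every i, so c is indeed a codeword.


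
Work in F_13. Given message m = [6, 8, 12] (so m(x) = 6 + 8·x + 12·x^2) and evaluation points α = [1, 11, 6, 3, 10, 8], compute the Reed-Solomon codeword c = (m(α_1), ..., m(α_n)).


c = [0, 12, 5, 8, 12, 6]

Message polynomial: m(x) = 6 + 8·x + 12·x^2 (mod 13).
For each evaluation point α_i, compute m(α_i) mod 13:
  α_1 = 1: Horner steps 12 → 7 → 0, so m(1) = 0.
  α_2 = 11: Horner steps 12 → 10 → 12, so m(11) = 12.
  α_3 = 6: Horner steps 12 → 2 → 5, so m(6) = 5.
  α_4 = 3: Horner steps 12 → 5 → 8, so m(3) = 8.
  α_5 = 10: Horner steps 12 → 11 → 12, so m(10) = 12.
  α_6 = 8: Horner steps 12 → 0 → 6, so m(8) = 6.
Codeword c = [0, 12, 5, 8, 12, 6] ∈ F_13^6.


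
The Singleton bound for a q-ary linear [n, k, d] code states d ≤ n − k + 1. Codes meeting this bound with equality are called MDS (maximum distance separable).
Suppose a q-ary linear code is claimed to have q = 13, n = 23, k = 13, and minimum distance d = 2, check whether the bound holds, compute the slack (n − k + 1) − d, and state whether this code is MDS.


Singleton RHS = n − k + 1 = 11, slack = 9, bound satisfied, not MDS.

Singleton bound: d ≤ n − k + 1.
Here n = 23, k = 13, so n − k + 1 = 11.
Given d = 2, check d ≤ 11: YES.
Slack = (n − k + 1) − d = 9.
The code is NOT MDS (slack = 9 > 0).
Description: the claimed parameters are [23, 13, 2]_13; such a code would be non-MDS.


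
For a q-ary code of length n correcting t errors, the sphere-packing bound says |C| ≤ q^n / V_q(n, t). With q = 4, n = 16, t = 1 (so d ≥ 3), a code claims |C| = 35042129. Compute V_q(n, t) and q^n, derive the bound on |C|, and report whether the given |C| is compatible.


V_q(n, t) = 49, q^n = 4294967296, Hamming bound = 87652393, |C| = 35042129 ≤ bound (satisfied).

Step 1: Compute V_q(n, t) = Σ_{j=0}^1 C(n, j) (q−1)^j.
  j = 0: C(16,0)·(3)^0 = 1·1 = 1.
  j = 1: C(16,1)·(3)^1 = 16·3 = 48.
  V_q(n, t) = 1 + 48 = 49.
Step 2: q^n = 4^16 = 4294967296.
Step 3: Hamming bound ⌊q^n / V_q(n,t)⌋ = ⌊4294967296/49⌋ = 87652393.
Step 4: Compare |C| = 35042129 to 87652393: satisfied.
The claimed |C| lies below the Hamming bound.


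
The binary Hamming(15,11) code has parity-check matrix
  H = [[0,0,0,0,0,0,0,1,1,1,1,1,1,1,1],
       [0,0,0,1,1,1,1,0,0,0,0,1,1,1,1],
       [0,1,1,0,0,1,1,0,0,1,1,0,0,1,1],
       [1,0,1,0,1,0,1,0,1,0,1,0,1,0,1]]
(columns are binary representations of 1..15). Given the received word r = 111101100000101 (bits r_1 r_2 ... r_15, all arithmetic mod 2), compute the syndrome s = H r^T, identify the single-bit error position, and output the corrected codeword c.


s = (0, 1, 1, 1)^T, error position = 7, corrected codeword c = 111101000000101

Compute s = H r^T mod 2 one row at a time:
  s_1 = 0 + 0 + 0 + 0 + 0 + 1 + 0 + 1 = 2 ≡ 0 (mod 2).
  s_2 = 1 + 0 + 1 + 1 + 0 + 1 + 0 + 1 = 5 ≡ 1 (mod 2).
  s_3 = 1 + 1 + 1 + 1 + 0 + 0 + 0 + 1 = 5 ≡ 1 (mod 2).
  s_4 = 1 + 1 + 0 + 1 + 0 + 0 + 1 + 1 = 5 ≡ 1 (mod 2).
s = (0, 1, 1, 1)^T — this equals column 7 of H (binary 0111), so error is at position 7.
Correct: flip bit 7 of r = 111101100000101 to get c = 111101000000101.


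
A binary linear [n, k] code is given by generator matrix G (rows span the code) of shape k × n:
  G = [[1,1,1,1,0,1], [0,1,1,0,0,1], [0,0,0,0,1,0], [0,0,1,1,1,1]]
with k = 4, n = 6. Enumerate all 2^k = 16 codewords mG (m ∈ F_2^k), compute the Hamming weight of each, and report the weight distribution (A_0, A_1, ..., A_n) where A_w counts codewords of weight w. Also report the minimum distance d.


Weight distribution: A_0 = 1, A_1 = 1, A_2 = 3, A_3 = 6, A_4 = 3, A_5 = 1, A_6 = 1. Minimum distance d = 1.

Enumerate all 2^4 = 16 messages m ∈ F_2^4.
For each, compute codeword c = mG in F_2^6, then tally its weight.
  m = 0000 → c = 000000, weight = 0.
  m = 1000 → c = 111101, weight = 5.
  m = 0100 → c = 011001, weight = 3.
  m = 1100 → c = 100100, weight = 2.
  m = 0010 → c = 000010, weight = 1.
  m = 1010 → c = 111111, weight = 6.
  m = 0110 → c = 011011, weight = 4.
  m = 1110 → c = 100110, weight = 3.
  m = 0001 → c = 001111, weight = 4.
  m = 1001 → c = 110010, weight = 3.
  m = 0101 → c = 010110, weight = 3.
  m = 1101 → c = 101011, weight = 4.
  m = 0011 → c = 001101, weight = 3.
  m = 1011 → c = 110000, weight = 2.
  m = 0111 → c = 010100, weight = 2.
  m = 1111 → c = 101001, weight = 3.
Tally weights:
  weight 0: 1 codewords.
  weight 1: 1 codewords.
  weight 2: 3 codewords.
  weight 3: 6 codewords.
  weight 4: 3 codewords.
  weight 5: 1 codewords.
  weight 6: 1 codewords.
Minimum distance d = smallest w > 0 with A_w > 0 = 1.
Sanity: Σ A_w = 16 = 2^4 = 16 ✓.


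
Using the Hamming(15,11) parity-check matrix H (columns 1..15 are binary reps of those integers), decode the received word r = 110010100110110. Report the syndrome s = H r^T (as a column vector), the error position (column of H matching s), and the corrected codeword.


s = (0, 0, 1, 1)^T, error position = 3, corrected codeword c = 111010100110110

Compute s = H r^T mod 2 one row at a time:
  s_1 = 0 + 0 + 1 + 1 + 0 + 1 + 1 + 0 = 4 ≡ 0 (mod 2).
  s_2 = 0 + 1 + 0 + 1 + 0 + 1 + 1 + 0 = 4 ≡ 0 (mod 2).
  s_3 = 1 + 0 + 0 + 1 + 1 + 1 + 1 + 0 = 5 ≡ 1 (mod 2).
  s_4 = 1 + 0 + 1 + 1 + 0 + 1 + 1 + 0 = 5 ≡ 1 (mod 2).
s = (0, 0, 1, 1)^T — this equals column 3 of H (binary 0011), so error is at position 3.
Correct: flip bit 3 of r = 110010100110110 to get c = 111010100110110.


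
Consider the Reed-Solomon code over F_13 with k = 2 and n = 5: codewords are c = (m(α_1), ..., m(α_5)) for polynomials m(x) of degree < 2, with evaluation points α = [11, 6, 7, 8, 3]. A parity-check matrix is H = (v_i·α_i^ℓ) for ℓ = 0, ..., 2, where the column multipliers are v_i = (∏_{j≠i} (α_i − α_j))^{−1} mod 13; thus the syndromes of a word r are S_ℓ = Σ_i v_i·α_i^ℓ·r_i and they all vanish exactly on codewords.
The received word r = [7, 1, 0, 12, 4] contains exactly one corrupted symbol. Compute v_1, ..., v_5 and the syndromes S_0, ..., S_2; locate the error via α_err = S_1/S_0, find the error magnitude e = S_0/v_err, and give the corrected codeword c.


S = (2, 9, 8), error at position 1, error magnitude e = 11, c = [9, 1, 0, 12, 4].

Step 1: column multipliers v_i = (∏_{j≠i}(α_i − α_j))^{−1} mod 13.
  i = 1 (α = 11): (11−6)(11−7)(11−8)(11−3) = 5·4·3·8 = 480 ≡ 12, so v_1 = 12^{−1} = 12 (mod 13).
  i = 2 (α = 6): (6−11)(6−7)(6−8)(6−3) = (−5)·(−1)·(−2)·3 = −30 ≡ 9, so v_2 = 9^{−1} = 3 (mod 13).
  i = 3 (α = 7): (7−11)(7−6)(7−8)(7−3) = (−4)·1·(−1)·4 = 16 ≡ 3, so v_3 = 3^{−1} = 9 (mod 13).
  i = 4 (α = 8): (8−11)(8−6)(8−7)(8−3) = (−3)·2·1·5 = −30 ≡ 9, so v_4 = 9^{−1} = 3 (mod 13).
  i = 5 (α = 3): (3−11)(3−6)(3−7)(3−8) = (−8)·(−3)·(−4)·(−5) = 480 ≡ 12, so v_5 = 12^{−1} = 12 (mod 13).
  v = [12, 3, 9, 3, 12].
Step 2: syndromes of r = [7, 1, 0, 12, 4] (all sums mod 13).
  S_0 = Σ v_i r_i = 12·7 + 3·1 + 9·0 + 3·12 + 12·4 = 171 ≡ 2.
  S_1 = Σ v_i α_i r_i = 12·11·7 + 3·6·1 + 9·7·0 + 3·8·12 + 12·3·4 = 1374 ≡ 9.
  α_i^2 mod 13 = [4, 10, 10, 12, 9].
  S_2 = Σ v_i α_i^2 r_i = 12·4·7 + 3·10·1 + 9·10·0 + 3·12·12 + 12·9·4 = 1230 ≡ 8.
  S = (2, 9, 8) ≠ 0, so r is not a codeword (an error is present).
Step 3: locate the error. For a single error e at position i, S_ℓ = v_i·e·α_i^ℓ, so α_err = S_1/S_0.
  S_0^{−1} = 2^{−1} = 7 (mod 13), so α_err = 9·7 = 63 ≡ 11 = α_1. Error position i = 1.
  Consistency check: S_2/S_1 = 8·3 = 24 ≡ 11 = α_err ✓ (single-error assumption holds).
Step 4: error magnitude e = S_0/v_1 = S_0·∏_{j≠1}(α_1 − α_j) = 2·12 = 24 ≡ 11 (mod 13).
Step 5: correct position 1: c_1 = r_1 − e = 7 − 11 ≡ 9 (mod 13). Hence c = [9, 1, 0, 12, 4].
  Check: interpolating c through the α_i gives m(x) = 7 + 12·x (degree < 2) with m(α_i) = c_i for every i, so c is indeed a codeword.


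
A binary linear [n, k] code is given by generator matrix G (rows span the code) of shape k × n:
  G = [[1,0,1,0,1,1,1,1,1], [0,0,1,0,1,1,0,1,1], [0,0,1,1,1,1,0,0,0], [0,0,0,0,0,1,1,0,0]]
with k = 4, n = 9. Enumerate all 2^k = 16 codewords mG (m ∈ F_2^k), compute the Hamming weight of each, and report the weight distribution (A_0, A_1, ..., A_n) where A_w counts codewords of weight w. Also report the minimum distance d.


Weight distribution: A_0 = 1, A_2 = 3, A_3 = 1, A_4 = 3, A_5 = 6, A_6 = 1, A_7 = 1. Minimum distance d = 2.

Enumerate all 2^4 = 16 messages m ∈ F_2^4.
For each, compute codeword c = mG in F_2^9, then tally its weight.
  m = 0000 → c = 000000000, weight = 0.
  m = 1000 → c = 101011111, weight = 7.
  m = 0100 → c = 001011011, weight = 5.
  m = 1100 → c = 100000100, weight = 2.
  m = 0010 → c = 001111000, weight = 4.
  m = 1010 → c = 100100111, weight = 5.
  m = 0110 → c = 000100011, weight = 3.
  m = 1110 → c = 101111100, weight = 6.
  m = 0001 → c = 000001100, weight = 2.
  m = 1001 → c = 101010011, weight = 5.
  m = 0101 → c = 001010111, weight = 5.
  m = 1101 → c = 100001000, weight = 2.
  m = 0011 → c = 001110100, weight = 4.
  m = 1011 → c = 100101011, weight = 5.
  m = 0111 → c = 000101111, weight = 5.
  m = 1111 → c = 101110000, weight = 4.
Tally weights:
  weight 0: 1 codewords.
  weight 2: 3 codewords.
  weight 3: 1 codewords.
  weight 4: 3 codewords.
  weight 5: 6 codewords.
  weight 6: 1 codewords.
  weight 7: 1 codewords.
Minimum distance d = smallest w > 0 with A_w > 0 = 2.
Sanity: Σ A_w = 16 = 2^4 = 16 ✓.


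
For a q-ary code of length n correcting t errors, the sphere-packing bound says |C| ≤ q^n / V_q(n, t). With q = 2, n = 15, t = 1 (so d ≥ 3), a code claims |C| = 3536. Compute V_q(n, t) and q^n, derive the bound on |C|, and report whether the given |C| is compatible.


V_q(n, t) = 16, q^n = 32768, Hamming bound = 2048, |C| = 3536 > bound (violated).

Step 1: Compute V_q(n, t) = Σ_{j=0}^1 C(n, j) (q−1)^j.
  j = 0: C(15,0)·(1)^0 = 1·1 = 1.
  j = 1: C(15,1)·(1)^1 = 15·1 = 15.
  V_q(n, t) = 1 + 15 = 16.
Step 2: q^n = 2^15 = 32768.
Step 3: Hamming bound ⌊q^n / V_q(n,t)⌋ = ⌊32768/16⌋ = 2048.
Step 4: Compare |C| = 3536 to 2048: violated.
The claimed |C| lies above the Hamming bound, so no 2-ary code of length 15 with d ≥ 3 can have 3536 codewords.


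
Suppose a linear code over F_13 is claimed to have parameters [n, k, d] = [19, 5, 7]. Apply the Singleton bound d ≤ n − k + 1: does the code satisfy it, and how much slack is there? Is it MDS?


Singleton RHS = n − k + 1 = 15, slack = 8, bound satisfied, not MDS.

Singleton bound: d ≤ n − k + 1.
Here n = 19, k = 5, so n − k + 1 = 15.
Given d = 7, check d ≤ 15: YES.
Slack = (n − k + 1) − d = 8.
The code is NOT MDS (slack = 8 > 0).
Description: the claimed parameters are [19, 5, 7]_13; such a code would be non-MDS.


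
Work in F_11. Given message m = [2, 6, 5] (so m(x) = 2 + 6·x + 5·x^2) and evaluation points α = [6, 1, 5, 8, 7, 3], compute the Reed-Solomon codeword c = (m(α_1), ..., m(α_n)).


c = [9, 2, 3, 7, 3, 10]

Message polynomial: m(x) = 2 + 6·x + 5·x^2 (mod 11).
For each evaluation point α_i, compute m(α_i) mod 11:
  α_1 = 6: Horner steps 5 → 3 → 9, so m(6) = 9.
  α_2 = 1: Horner steps 5 → 0 → 2, so m(1) = 2.
  α_3 = 5: Horner steps 5 → 9 → 3, so m(5) = 3.
  α_4 = 8: Horner steps 5 → 2 → 7, so m(8) = 7.
  α_5 = 7: Horner steps 5 → 8 → 3, so m(7) = 3.
  α_6 = 3: Horner steps 5 → 10 → 10, so m(3) = 10.
Codeword c = [9, 2, 3, 7, 3, 10] ∈ F_11^6.


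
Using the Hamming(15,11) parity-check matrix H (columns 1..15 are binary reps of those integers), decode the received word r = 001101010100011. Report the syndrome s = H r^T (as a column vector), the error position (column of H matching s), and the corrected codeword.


s = (0, 0, 1, 0)^T, error position = 2, corrected codeword c = 011101010100011

Compute s = H r^T mod 2 one row at a time:
  s_1 = 1 + 0 + 1 + 0 + 0 + 0 + 1 + 1 = 4 ≡ 0 (mod 2).
  s_2 = 1 + 0 + 1 + 0 + 0 + 0 + 1 + 1 = 4 ≡ 0 (mod 2).
  s_3 = 0 + 1 + 1 + 0 + 1 + 0 + 1 + 1 = 5 ≡ 1 (mod 2).
  s_4 = 0 + 1 + 0 + 0 + 0 + 0 + 0 + 1 = 2 ≡ 0 (mod 2).
s = (0, 0, 1, 0)^T — this equals column 2 of H (binary 0010), so error is at position 2.
Correct: flip bit 2 of r = 001101010100011 to get c = 011101010100011.
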